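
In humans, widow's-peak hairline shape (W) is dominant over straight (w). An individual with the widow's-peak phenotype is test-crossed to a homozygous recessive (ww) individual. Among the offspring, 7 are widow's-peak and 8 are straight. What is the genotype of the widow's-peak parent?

Test cross: ? × ww
Offspring: 7 widow's-peak, 8 straight — approximately 1:1.
A 1:1 ratio in a test cross indicates the unknown parent is heterozygous (Ww).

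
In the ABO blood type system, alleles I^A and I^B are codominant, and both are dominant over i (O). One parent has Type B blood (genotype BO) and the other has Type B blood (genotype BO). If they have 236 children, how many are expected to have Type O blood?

Cross: BO × BO
Possible offspring genotypes: 1 BB, 2 BO, 1 OO
Blood type counts: 3 Type B, 1 Type O
Probability of Type O: 1/4
Expected count = 1/4 × 236 = 59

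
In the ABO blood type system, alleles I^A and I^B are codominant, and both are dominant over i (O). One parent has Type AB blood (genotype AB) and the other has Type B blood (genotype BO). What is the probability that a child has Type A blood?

Cross: AB × BO
Possible offspring genotypes: 1 AB, 1 AO, 1 BB, 1 BO
Blood type counts: 1 Type AB, 1 Type A, 2 Type B
Probability of Type A: 1/4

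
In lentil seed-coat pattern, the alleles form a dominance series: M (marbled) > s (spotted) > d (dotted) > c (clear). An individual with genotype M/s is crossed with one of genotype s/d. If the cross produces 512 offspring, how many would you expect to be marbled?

Cross: M/s × s/d
Allele dominance: M > s > d > c
Offspring genotypes: 1 M/s, 1 M/d, 1 s/s, 1 s/d
Phenotype counts: 2 marbled, 2 spotted
marbled: 2 out of 4 → fraction 1/2
Expected count = 1/2 × 512 = 256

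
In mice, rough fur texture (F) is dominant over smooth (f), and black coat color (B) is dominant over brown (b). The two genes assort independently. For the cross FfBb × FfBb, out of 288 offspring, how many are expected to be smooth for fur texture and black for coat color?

Dihybrid cross FfBb × FfBb — consider each gene separately:
fur texture: Ff × Ff → 1 FF, 2 Ff, 1 ff → 3 F_ : 1 ff (out of 4)
coat color: Bb × Bb → 1 BB, 2 Bb, 1 bb → 3 B_ : 1 bb (out of 4)
Looking for: smooth (ff) and black (B_)
P(smooth) = 1/4, P(black) = 3/4
P(both) = 1/4 × 3/4 = 3/16
Expected count = 3/16 × 288 = 54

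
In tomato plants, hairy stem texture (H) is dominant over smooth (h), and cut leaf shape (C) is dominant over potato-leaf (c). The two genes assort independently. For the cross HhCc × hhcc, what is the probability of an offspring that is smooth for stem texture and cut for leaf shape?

Dihybrid cross HhCc × hhcc — consider each gene separately:
stem texture: Hh × hh → 2 Hh, 2 hh → 2 H_ : 2 hh (out of 4)
leaf shape: Cc × cc → 2 Cc, 2 cc → 2 C_ : 2 cc (out of 4)
Looking for: smooth (hh) and cut (C_)
P(smooth) = 2/4, P(cut) = 2/4
P(both) = 2/4 × 2/4 = 4/16 = 1/4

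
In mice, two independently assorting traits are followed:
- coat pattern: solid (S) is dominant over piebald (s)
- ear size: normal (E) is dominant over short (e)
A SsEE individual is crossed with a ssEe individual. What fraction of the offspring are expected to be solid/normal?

Dihybrid cross SsEE × ssEe — consider each gene separately:
coat pattern: Ss × ss → 2 Ss, 2 ss → 2 S_ : 2 ss (out of 4)
ear size: EE × Ee → 2 EE, 2 Ee → 4 E_ (out of 4)
Combine (counts out of 4 × 4 = 16): solid/normal (S_E_) = 2×4 = 8; piebald/normal (ssE_) = 2×4 = 8
Phenotype counts (out of 16): 8 solid/normal, 8 piebald/normal
solid/normal: 8 out of 16
Probability: 8/16 = 1/2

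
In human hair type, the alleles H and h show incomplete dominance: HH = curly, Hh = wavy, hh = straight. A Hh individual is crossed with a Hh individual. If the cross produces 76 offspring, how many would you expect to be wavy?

Punnett square for Hh × Hh:
Offspring genotypes: 1 HH, 2 Hh, 1 hh
Phenotype counts: 1 curly, 2 wavy, 1 straight
wavy: 2 out of 4 → fraction 1/2
Expected count = 1/2 × 76 = 38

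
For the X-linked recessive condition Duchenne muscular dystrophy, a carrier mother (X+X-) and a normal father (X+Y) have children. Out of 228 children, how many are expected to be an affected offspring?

Cross: X+X- × X+Y
Offspring: 1 X+X+, 1 X+Y, 1 X+X-, 1 X-Y
Probability of an affected offspring: 1/4
Expected count = 1/4 × 228 = 57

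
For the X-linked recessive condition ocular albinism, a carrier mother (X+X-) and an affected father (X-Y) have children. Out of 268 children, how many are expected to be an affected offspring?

Cross: X+X- × X-Y
Offspring: 1 X+X-, 1 X+Y, 1 X-X-, 1 X-Y
Probability of an affected offspring: 2/4 = 1/2
Expected count = 1/2 × 268 = 134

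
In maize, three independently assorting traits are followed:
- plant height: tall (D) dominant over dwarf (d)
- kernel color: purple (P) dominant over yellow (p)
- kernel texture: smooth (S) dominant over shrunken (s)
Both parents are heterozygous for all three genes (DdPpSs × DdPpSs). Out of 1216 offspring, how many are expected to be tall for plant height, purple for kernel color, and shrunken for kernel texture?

Trihybrid cross: DdPpSs × DdPpSs
Each trait segregates independently with a 3:1 phenotypic ratio, so each gene contributes 3/4 (dominant) or 1/4 (recessive).
Target: tall (plant height), purple (kernel color), shrunken (kernel texture)
Probability = product of independent per-trait probabilities
= 3/4 × 3/4 × 1/4 = 9/64
Expected count = 9/64 × 1216 = 171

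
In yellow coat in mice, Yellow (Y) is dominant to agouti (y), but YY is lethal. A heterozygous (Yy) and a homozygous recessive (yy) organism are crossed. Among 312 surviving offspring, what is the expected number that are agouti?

Cross: Yy × yy
Punnett square offspring (before lethality): 2 Yy, 2 yy
No YY offspring are produced in this cross.
agouti: 2 out of 4 → fraction 1/2
Expected count = 1/2 × 312 = 156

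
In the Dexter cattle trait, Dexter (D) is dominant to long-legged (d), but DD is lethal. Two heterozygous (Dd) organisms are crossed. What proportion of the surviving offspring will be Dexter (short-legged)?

Cross: Dd × Dd
Punnett square offspring (before lethality): 1 DD, 2 Dd, 1 dd
The DD genotype is lethal (embryos die); surviving offspring: 2 Dd, 1 dd
Dexter (short-legged): 2 out of 3
Probability: 2/3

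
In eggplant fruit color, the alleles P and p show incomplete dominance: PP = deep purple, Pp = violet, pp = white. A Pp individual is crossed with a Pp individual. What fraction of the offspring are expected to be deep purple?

Punnett square for Pp × Pp:
Offspring genotypes: 1 PP, 2 Pp, 1 pp
Phenotype counts: 1 deep purple, 2 violet, 1 white
deep purple: 1 out of 4
Probability: 1/4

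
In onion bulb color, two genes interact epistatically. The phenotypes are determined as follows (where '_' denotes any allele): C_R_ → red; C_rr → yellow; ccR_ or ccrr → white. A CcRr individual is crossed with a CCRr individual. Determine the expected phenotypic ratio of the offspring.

Cross: CcRr × CCRr — consider each gene separately:
C gene: Cc × CC → 2 CC, 2 Cc → 4 C_ (out of 4)
R gene: Rr × Rr → 1 RR, 2 Rr, 1 rr → 3 R_ : 1 rr (out of 4)
Genotype classes (out of 4 × 4 = 16): C_R_ = 4×3 = 12; C_rr = 4×1 = 4
Apply the phenotype rules: C_R_ (12) → red; C_rr (4) → yellow
Phenotype counts (out of 16): 12 red, 4 yellow
Ratio: 3 red : 1 yellow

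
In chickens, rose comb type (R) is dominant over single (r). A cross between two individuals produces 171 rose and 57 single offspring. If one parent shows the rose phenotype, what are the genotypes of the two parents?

Observed offspring: 171 rose, 57 single
The observed ratio simplifies to 3:1. Single (rr) offspring appear, so each parent must contribute one r allele. The parent stated to show rose carries R, so it is Rr. The other parent is then either Rr or rr: Rr × rr would give a 1:1 split, whereas Rr × Rr gives 3:1 — matching the data. So both parents are heterozygous (Rr × Rr).
Parent genotypes: Rr × Rr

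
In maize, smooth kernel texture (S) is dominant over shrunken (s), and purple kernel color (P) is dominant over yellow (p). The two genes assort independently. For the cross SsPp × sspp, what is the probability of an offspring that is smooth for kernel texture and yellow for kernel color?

Dihybrid cross SsPp × sspp — consider each gene separately:
kernel texture: Ss × ss → 2 Ss, 2 ss → 2 S_ : 2 ss (out of 4)
kernel color: Pp × pp → 2 Pp, 2 pp → 2 P_ : 2 pp (out of 4)
Looking for: smooth (S_) and yellow (pp)
P(smooth) = 2/4, P(yellow) = 2/4
P(both) = 2/4 × 2/4 = 4/16 = 1/4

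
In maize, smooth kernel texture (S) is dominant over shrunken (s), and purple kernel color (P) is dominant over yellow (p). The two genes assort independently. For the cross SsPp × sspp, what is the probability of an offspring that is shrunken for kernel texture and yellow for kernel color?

Dihybrid cross SsPp × sspp — consider each gene separately:
kernel texture: Ss × ss → 2 Ss, 2 ss → 2 S_ : 2 ss (out of 4)
kernel color: Pp × pp → 2 Pp, 2 pp → 2 P_ : 2 pp (out of 4)
Looking for: shrunken (ss) and yellow (pp)
P(shrunken) = 2/4, P(yellow) = 2/4
P(both) = 2/4 × 2/4 = 4/16 = 1/4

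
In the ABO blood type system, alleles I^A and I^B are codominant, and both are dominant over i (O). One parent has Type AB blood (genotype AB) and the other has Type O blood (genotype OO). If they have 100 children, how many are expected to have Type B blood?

Cross: AB × OO
Possible offspring genotypes: 2 AO, 2 BO
Blood type counts: 2 Type A, 2 Type B
Probability of Type B: 2/4 = 1/2
Expected count = 1/2 × 100 = 50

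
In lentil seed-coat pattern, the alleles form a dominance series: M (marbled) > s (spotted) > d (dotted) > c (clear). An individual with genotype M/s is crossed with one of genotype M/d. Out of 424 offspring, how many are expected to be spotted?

Cross: M/s × M/d
Allele dominance: M > s > d > c
Offspring genotypes: 1 M/M, 1 M/d, 1 M/s, 1 s/d
Phenotype counts: 3 marbled, 1 spotted
spotted: 1 out of 4 → fraction 1/4
Expected count = 1/4 × 424 = 106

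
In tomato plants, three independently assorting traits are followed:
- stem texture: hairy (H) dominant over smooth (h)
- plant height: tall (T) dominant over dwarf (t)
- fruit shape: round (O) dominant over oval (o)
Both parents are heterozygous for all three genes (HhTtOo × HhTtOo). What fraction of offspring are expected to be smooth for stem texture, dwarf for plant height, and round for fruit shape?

Trihybrid cross: HhTtOo × HhTtOo
Each trait segregates independently with a 3:1 phenotypic ratio, so each gene contributes 3/4 (dominant) or 1/4 (recessive).
Target: smooth (stem texture), dwarf (plant height), round (fruit shape)
Probability = product of independent per-trait probabilities
= 1/4 × 1/4 × 3/4 = 3/64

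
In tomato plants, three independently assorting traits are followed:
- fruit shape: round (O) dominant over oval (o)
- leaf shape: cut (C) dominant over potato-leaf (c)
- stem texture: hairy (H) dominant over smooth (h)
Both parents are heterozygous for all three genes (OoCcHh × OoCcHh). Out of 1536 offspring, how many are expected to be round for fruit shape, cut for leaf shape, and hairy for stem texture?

Trihybrid cross: OoCcHh × OoCcHh
Each trait segregates independently with a 3:1 phenotypic ratio, so each gene contributes 3/4 (dominant) or 1/4 (recessive).
Target: round (fruit shape), cut (leaf shape), hairy (stem texture)
Probability = product of independent per-trait probabilities
= 3/4 × 3/4 × 3/4 = 27/64
Expected count = 27/64 × 1536 = 648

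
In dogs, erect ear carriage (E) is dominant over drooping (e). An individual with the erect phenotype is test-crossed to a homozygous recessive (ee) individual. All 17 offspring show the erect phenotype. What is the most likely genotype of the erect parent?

Test cross: ? × ee
All offspring are erect.
If the unknown parent were heterozygous (Ee), about half of 17 offspring would be drooping; none are. The unknown parent is most likely homozygous dominant (EE).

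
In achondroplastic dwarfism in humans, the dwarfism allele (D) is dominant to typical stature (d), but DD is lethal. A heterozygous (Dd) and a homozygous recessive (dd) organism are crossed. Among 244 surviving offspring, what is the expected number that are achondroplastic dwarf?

Cross: Dd × dd
Punnett square offspring (before lethality): 2 Dd, 2 dd
No DD offspring are produced in this cross.
achondroplastic dwarf: 2 out of 4 → fraction 1/2
Expected count = 1/2 × 244 = 122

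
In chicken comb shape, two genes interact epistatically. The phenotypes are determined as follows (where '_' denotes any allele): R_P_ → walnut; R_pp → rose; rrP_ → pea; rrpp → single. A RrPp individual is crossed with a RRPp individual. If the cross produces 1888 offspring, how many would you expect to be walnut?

Cross: RrPp × RRPp — consider each gene separately:
R gene: Rr × RR → 2 RR, 2 Rr → 4 R_ (out of 4)
P gene: Pp × Pp → 1 PP, 2 Pp, 1 pp → 3 P_ : 1 pp (out of 4)
Genotype classes (out of 4 × 4 = 16): R_P_ = 4×3 = 12; R_pp = 4×1 = 4
Apply the phenotype rules: R_P_ (12) → walnut; R_pp (4) → rose
Phenotype counts (out of 16): 12 walnut, 4 rose
walnut: 12 out of 16 → fraction 3/4
Expected count = 3/4 × 1888 = 1416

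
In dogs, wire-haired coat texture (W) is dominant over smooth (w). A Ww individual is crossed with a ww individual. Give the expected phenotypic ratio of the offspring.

Punnett square for Ww × ww:
Offspring genotypes: 2 Ww, 2 ww
wire-haired: 2, smooth: 2
Ratio: 1:1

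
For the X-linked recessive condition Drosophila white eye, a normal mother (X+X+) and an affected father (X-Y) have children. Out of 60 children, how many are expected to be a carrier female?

Cross: X+X+ × X-Y
Offspring: 2 X+X-, 2 X+Y
Probability of a carrier female: 2/4 = 1/2
Expected count = 1/2 × 60 = 30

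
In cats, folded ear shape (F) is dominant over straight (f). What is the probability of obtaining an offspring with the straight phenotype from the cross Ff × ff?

Punnett square for Ff × ff:
Offspring genotypes: 2 Ff, 2 ff
Total offspring: 4
Count with target: 2
Probability: 2/4 = 1/2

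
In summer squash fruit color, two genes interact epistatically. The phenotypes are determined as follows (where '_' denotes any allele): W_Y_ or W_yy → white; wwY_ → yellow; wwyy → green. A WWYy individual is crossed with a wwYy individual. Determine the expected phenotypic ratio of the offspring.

Cross: WWYy × wwYy — consider each gene separately:
W gene: WW × ww → 4 Ww → 4 W_ (out of 4)
Y gene: Yy × Yy → 1 YY, 2 Yy, 1 yy → 3 Y_ : 1 yy (out of 4)
Genotype classes (out of 4 × 4 = 16): W_Y_ = 4×3 = 12; W_yy = 4×1 = 4
Apply the phenotype rules: W_Y_ (12) + W_yy (4) → white
Phenotype counts (out of 16): 16 white
Ratio: all white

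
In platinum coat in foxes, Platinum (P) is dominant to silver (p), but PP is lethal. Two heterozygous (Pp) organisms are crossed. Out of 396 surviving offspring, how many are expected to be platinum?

Cross: Pp × Pp
Punnett square offspring (before lethality): 1 PP, 2 Pp, 1 pp
The PP genotype is lethal (embryos die); surviving offspring: 2 Pp, 1 pp
platinum: 2 out of 3 → fraction 2/3
Expected count = 2/3 × 396 = 264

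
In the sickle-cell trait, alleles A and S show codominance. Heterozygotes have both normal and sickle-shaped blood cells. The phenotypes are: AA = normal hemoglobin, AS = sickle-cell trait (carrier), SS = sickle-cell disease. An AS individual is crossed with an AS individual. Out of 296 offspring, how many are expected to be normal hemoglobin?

Punnett square for AS × AS:
Offspring genotypes: 1 AA, 2 AS, 1 SS
Phenotype counts: 1 normal hemoglobin, 2 sickle-cell trait (carrier), 1 sickle-cell disease
normal hemoglobin: 1 out of 4 → fraction 1/4
Expected count = 1/4 × 296 = 74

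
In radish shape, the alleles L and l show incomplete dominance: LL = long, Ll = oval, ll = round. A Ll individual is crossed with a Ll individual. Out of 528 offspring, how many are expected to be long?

Punnett square for Ll × Ll:
Offspring genotypes: 1 LL, 2 Ll, 1 ll
Phenotype counts: 1 long, 2 oval, 1 round
long: 1 out of 4 → fraction 1/4
Expected count = 1/4 × 528 = 132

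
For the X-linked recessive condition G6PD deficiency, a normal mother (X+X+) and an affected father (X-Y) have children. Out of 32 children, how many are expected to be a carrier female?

Cross: X+X+ × X-Y
Offspring: 2 X+X-, 2 X+Y
Probability of a carrier female: 2/4 = 1/2
Expected count = 1/2 × 32 = 16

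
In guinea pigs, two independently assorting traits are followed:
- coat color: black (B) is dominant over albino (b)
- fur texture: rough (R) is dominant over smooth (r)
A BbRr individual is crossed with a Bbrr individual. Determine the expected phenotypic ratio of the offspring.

Dihybrid cross BbRr × Bbrr — consider each gene separately:
coat color: Bb × Bb → 1 BB, 2 Bb, 1 bb → 3 B_ : 1 bb (out of 4)
fur texture: Rr × rr → 2 Rr, 2 rr → 2 R_ : 2 rr (out of 4)
Combine (counts out of 4 × 4 = 16): black/rough (B_R_) = 3×2 = 6; black/smooth (B_rr) = 3×2 = 6; albino/rough (bbR_) = 1×2 = 2; albino/smooth (bbrr) = 1×2 = 2
Phenotype counts (out of 16): 6 black/rough, 6 black/smooth, 2 albino/rough, 2 albino/smooth
Ratio: 3 black/rough : 3 black/smooth : 1 albino/rough : 1 albino/smooth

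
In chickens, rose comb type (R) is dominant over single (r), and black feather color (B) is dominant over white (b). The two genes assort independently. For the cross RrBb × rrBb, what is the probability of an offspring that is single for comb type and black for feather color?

Dihybrid cross RrBb × rrBb — consider each gene separately:
comb type: Rr × rr → 2 Rr, 2 rr → 2 R_ : 2 rr (out of 4)
feather color: Bb × Bb → 1 BB, 2 Bb, 1 bb → 3 B_ : 1 bb (out of 4)
Looking for: single (rr) and black (B_)
P(single) = 2/4, P(black) = 3/4
P(both) = 2/4 × 3/4 = 6/16 = 3/8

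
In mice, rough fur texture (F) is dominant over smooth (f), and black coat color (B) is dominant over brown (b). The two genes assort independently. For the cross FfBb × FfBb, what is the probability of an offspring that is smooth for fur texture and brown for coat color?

Dihybrid cross FfBb × FfBb — consider each gene separately:
fur texture: Ff × Ff → 1 FF, 2 Ff, 1 ff → 3 F_ : 1 ff (out of 4)
coat color: Bb × Bb → 1 BB, 2 Bb, 1 bb → 3 B_ : 1 bb (out of 4)
Looking for: smooth (ff) and brown (bb)
P(smooth) = 1/4, P(brown) = 1/4
P(both) = 1/4 × 1/4 = 1/16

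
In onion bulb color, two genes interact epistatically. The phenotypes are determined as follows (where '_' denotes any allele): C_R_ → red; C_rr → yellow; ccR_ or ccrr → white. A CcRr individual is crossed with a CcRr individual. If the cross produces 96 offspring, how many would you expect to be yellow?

Cross: CcRr × CcRr — consider each gene separately:
C gene: Cc × Cc → 1 CC, 2 Cc, 1 cc → 3 C_ : 1 cc (out of 4)
R gene: Rr × Rr → 1 RR, 2 Rr, 1 rr → 3 R_ : 1 rr (out of 4)
Genotype classes (out of 4 × 4 = 16): C_R_ = 3×3 = 9; C_rr = 3×1 = 3; ccR_ = 1×3 = 3; ccrr = 1×1 = 1
Apply the phenotype rules: C_R_ (9) → red; C_rr (3) → yellow; ccR_ (3) + ccrr (1) → white
Phenotype counts (out of 16): 9 red, 3 yellow, 4 white
yellow: 3 out of 16 → fraction 3/16
Expected count = 3/16 × 96 = 18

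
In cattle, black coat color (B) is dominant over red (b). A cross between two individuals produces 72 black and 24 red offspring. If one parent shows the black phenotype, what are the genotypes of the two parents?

Observed offspring: 72 black, 24 red
The observed ratio simplifies to 3:1. Red (bb) offspring appear, so each parent must contribute one b allele. The parent stated to show black carries B, so it is Bb. The other parent is then either Bb or bb: Bb × bb would give a 1:1 split, whereas Bb × Bb gives 3:1 — matching the data. So both parents are heterozygous (Bb × Bb).
Parent genotypes: Bb × Bb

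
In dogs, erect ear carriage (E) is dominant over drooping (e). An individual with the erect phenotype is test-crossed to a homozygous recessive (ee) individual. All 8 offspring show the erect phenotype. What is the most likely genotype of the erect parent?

Test cross: ? × ee
All offspring are erect.
If the unknown parent were heterozygous (Ee), about half of 8 offspring would be drooping; none are. The unknown parent is most likely homozygous dominant (EE).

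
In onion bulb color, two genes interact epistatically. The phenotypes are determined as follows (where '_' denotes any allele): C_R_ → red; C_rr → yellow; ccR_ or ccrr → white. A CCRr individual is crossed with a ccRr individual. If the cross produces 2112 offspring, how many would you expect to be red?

Cross: CCRr × ccRr — consider each gene separately:
C gene: CC × cc → 4 Cc → 4 C_ (out of 4)
R gene: Rr × Rr → 1 RR, 2 Rr, 1 rr → 3 R_ : 1 rr (out of 4)
Genotype classes (out of 4 × 4 = 16): C_R_ = 4×3 = 12; C_rr = 4×1 = 4
Apply the phenotype rules: C_R_ (12) → red; C_rr (4) → yellow
Phenotype counts (out of 16): 12 red, 4 yellow
red: 12 out of 16 → fraction 3/4
Expected count = 3/4 × 2112 = 1584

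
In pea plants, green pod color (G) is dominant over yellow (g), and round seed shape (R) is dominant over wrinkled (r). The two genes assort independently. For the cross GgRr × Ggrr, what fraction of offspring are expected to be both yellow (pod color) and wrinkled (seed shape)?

Dihybrid cross GgRr × Ggrr — consider each gene separately:
pod color: Gg × Gg → 1 GG, 2 Gg, 1 gg → 3 G_ : 1 gg (out of 4)
seed shape: Rr × rr → 2 Rr, 2 rr → 2 R_ : 2 rr (out of 4)
Looking for: yellow (gg) and wrinkled (rr)
P(yellow) = 1/4, P(wrinkled) = 2/4
P(both) = 1/4 × 2/4 = 2/16 = 1/8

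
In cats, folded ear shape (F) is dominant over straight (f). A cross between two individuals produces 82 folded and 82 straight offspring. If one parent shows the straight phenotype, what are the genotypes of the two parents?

Observed offspring: 82 folded, 82 straight
The observed ratio simplifies to 1:1. One parent shows straight, so its genotype must be ff. A 1:1 offspring split requires the other parent to be heterozygous (Ff).
Parent genotypes: ff × Ff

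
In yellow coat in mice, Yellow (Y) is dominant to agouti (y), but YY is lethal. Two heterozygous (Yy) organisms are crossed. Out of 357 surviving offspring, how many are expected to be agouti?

Cross: Yy × Yy
Punnett square offspring (before lethality): 1 YY, 2 Yy, 1 yy
The YY genotype is lethal (embryos die); surviving offspring: 2 Yy, 1 yy
agouti: 1 out of 3 → fraction 1/3
Expected count = 1/3 × 357 = 119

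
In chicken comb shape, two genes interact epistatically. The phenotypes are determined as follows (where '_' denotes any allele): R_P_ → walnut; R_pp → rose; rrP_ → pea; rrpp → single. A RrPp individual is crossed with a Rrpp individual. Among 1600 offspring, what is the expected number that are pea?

Cross: RrPp × Rrpp — consider each gene separately:
R gene: Rr × Rr → 1 RR, 2 Rr, 1 rr → 3 R_ : 1 rr (out of 4)
P gene: Pp × pp → 2 Pp, 2 pp → 2 P_ : 2 pp (out of 4)
Genotype classes (out of 4 × 4 = 16): R_P_ = 3×2 = 6; R_pp = 3×2 = 6; rrP_ = 1×2 = 2; rrpp = 1×2 = 2
Apply the phenotype rules: R_P_ (6) → walnut; R_pp (6) → rose; rrP_ (2) → pea; rrpp (2) → single
Phenotype counts (out of 16): 6 walnut, 6 rose, 2 pea, 2 single
pea: 2 out of 16 → fraction 1/8
Expected count = 1/8 × 1600 = 200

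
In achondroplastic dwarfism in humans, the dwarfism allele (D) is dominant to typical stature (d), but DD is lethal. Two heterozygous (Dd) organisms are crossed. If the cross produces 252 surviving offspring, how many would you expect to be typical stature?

Cross: Dd × Dd
Punnett square offspring (before lethality): 1 DD, 2 Dd, 1 dd
The DD genotype is lethal (embryos die); surviving offspring: 2 Dd, 1 dd
typical stature: 1 out of 3 → fraction 1/3
Expected count = 1/3 × 252 = 84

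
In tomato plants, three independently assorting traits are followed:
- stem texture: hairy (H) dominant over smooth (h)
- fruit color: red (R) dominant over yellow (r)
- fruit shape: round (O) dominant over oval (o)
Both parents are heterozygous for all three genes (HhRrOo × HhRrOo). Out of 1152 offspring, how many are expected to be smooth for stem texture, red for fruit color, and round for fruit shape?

Trihybrid cross: HhRrOo × HhRrOo
Each trait segregates independently with a 3:1 phenotypic ratio, so each gene contributes 3/4 (dominant) or 1/4 (recessive).
Target: smooth (stem texture), red (fruit color), round (fruit shape)
Probability = product of independent per-trait probabilities
= 1/4 × 3/4 × 3/4 = 9/64
Expected count = 9/64 × 1152 = 162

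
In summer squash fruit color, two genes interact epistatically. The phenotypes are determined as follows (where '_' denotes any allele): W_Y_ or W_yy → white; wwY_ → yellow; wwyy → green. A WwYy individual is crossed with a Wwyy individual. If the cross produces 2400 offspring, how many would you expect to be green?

Cross: WwYy × Wwyy — consider each gene separately:
W gene: Ww × Ww → 1 WW, 2 Ww, 1 ww → 3 W_ : 1 ww (out of 4)
Y gene: Yy × yy → 2 Yy, 2 yy → 2 Y_ : 2 yy (out of 4)
Genotype classes (out of 4 × 4 = 16): W_Y_ = 3×2 = 6; W_yy = 3×2 = 6; wwY_ = 1×2 = 2; wwyy = 1×2 = 2
Apply the phenotype rules: W_Y_ (6) + W_yy (6) → white; wwY_ (2) → yellow; wwyy (2) → green
Phenotype counts (out of 16): 12 white, 2 yellow, 2 green
green: 2 out of 16 → fraction 1/8
Expected count = 1/8 × 2400 = 300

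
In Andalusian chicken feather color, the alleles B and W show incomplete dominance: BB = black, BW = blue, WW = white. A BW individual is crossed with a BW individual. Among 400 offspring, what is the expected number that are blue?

Punnett square for BW × BW:
Offspring genotypes: 1 BB, 2 BW, 1 WW
Phenotype counts: 1 black, 2 blue, 1 white
blue: 2 out of 4 → fraction 1/2
Expected count = 1/2 × 400 = 200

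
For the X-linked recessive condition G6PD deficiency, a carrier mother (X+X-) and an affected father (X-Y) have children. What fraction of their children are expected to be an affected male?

Cross: X+X- × X-Y
Offspring: 1 X+X-, 1 X+Y, 1 X-X-, 1 X-Y
Probability of an affected male: 1/4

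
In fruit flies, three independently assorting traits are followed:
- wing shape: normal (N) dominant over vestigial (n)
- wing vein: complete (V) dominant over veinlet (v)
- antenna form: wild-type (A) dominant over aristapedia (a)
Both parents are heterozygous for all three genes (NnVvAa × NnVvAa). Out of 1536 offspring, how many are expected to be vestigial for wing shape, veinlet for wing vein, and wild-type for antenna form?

Trihybrid cross: NnVvAa × NnVvAa
Each trait segregates independently with a 3:1 phenotypic ratio, so each gene contributes 3/4 (dominant) or 1/4 (recessive).
Target: vestigial (wing shape), veinlet (wing vein), wild-type (antenna form)
Probability = product of independent per-trait probabilities
= 1/4 × 1/4 × 3/4 = 3/64
Expected count = 3/64 × 1536 = 72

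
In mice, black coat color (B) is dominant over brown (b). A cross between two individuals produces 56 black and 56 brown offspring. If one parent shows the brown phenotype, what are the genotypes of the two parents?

Observed offspring: 56 black, 56 brown
The observed ratio simplifies to 1:1. One parent shows brown, so its genotype must be bb. A 1:1 offspring split requires the other parent to be heterozygous (Bb).
Parent genotypes: bb × Bb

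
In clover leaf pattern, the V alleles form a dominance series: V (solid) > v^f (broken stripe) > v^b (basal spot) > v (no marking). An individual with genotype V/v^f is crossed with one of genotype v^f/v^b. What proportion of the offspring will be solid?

Cross: V/v^f × v^f/v^b
Allele dominance: V > v^f > v^b > v
Offspring genotypes: 1 V/v^f, 1 V/v^b, 1 v^f/v^f, 1 v^f/v^b
Phenotype counts: 2 solid, 2 broken stripe
solid: 2 out of 4
Probability: 2/4 = 1/2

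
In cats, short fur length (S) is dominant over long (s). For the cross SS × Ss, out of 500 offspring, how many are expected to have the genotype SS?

Punnett square for SS × Ss:
Offspring genotypes: 2 SS, 2 Ss
Total offspring: 4
Count with target: 2
Probability: 2/4 = 1/2
Expected count = 1/2 × 500 = 250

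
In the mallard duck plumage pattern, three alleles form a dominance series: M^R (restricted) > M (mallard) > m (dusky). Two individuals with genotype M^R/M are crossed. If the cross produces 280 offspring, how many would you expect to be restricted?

Cross: M^R/M × M^R/M
Allele dominance: M^R > M > m
Offspring genotypes: 1 M^R/M^R, 2 M^R/M, 1 M/M
Phenotype counts: 3 restricted, 1 mallard
restricted: 3 out of 4 → fraction 3/4
Expected count = 3/4 × 280 = 210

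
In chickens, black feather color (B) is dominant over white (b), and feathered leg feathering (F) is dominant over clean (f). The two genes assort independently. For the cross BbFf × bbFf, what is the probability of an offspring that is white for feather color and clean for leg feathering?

Dihybrid cross BbFf × bbFf — consider each gene separately:
feather color: Bb × bb → 2 Bb, 2 bb → 2 B_ : 2 bb (out of 4)
leg feathering: Ff × Ff → 1 FF, 2 Ff, 1 ff → 3 F_ : 1 ff (out of 4)
Looking for: white (bb) and clean (ff)
P(white) = 2/4, P(clean) = 1/4
P(both) = 2/4 × 1/4 = 2/16 = 1/8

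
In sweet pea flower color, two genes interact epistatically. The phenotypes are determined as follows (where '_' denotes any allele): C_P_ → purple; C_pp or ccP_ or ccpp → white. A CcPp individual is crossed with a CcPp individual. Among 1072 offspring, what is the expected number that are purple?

Cross: CcPp × CcPp — consider each gene separately:
C gene: Cc × Cc → 1 CC, 2 Cc, 1 cc → 3 C_ : 1 cc (out of 4)
P gene: Pp × Pp → 1 PP, 2 Pp, 1 pp → 3 P_ : 1 pp (out of 4)
Genotype classes (out of 4 × 4 = 16): C_P_ = 3×3 = 9; C_pp = 3×1 = 3; ccP_ = 1×3 = 3; ccpp = 1×1 = 1
Apply the phenotype rules: C_P_ (9) → purple; C_pp (3) + ccP_ (3) + ccpp (1) → white
Phenotype counts (out of 16): 9 purple, 7 white
purple: 9 out of 16 → fraction 9/16
Expected count = 9/16 × 1072 = 603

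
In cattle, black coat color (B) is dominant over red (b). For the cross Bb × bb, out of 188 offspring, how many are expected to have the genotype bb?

Punnett square for Bb × bb:
Offspring genotypes: 2 Bb, 2 bb
Total offspring: 4
Count with target: 2
Probability: 2/4 = 1/2
Expected count = 1/2 × 188 = 94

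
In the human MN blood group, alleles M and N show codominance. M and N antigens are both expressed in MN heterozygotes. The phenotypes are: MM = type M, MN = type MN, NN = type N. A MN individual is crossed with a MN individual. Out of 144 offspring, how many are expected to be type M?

Punnett square for MN × MN:
Offspring genotypes: 1 MM, 2 MN, 1 NN
Phenotype counts: 1 type M, 2 type MN, 1 type N
type M: 1 out of 4 → fraction 1/4
Expected count = 1/4 × 144 = 36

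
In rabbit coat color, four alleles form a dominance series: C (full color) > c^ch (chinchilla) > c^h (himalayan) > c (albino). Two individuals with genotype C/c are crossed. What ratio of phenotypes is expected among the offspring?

Cross: C/c × C/c
Allele dominance: C > c^ch > c^h > c
Offspring genotypes: 1 C/C, 2 C/c, 1 c/c
Phenotype counts: 3 full color, 1 albino
Ratio: 3 full color : 1 albino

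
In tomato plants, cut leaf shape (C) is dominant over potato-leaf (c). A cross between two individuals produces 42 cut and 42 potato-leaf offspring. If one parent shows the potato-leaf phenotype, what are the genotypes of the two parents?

Observed offspring: 42 cut, 42 potato-leaf
The observed ratio simplifies to 1:1. One parent shows potato-leaf, so its genotype must be cc. A 1:1 offspring split requires the other parent to be heterozygous (Cc).
Parent genotypes: cc × Cc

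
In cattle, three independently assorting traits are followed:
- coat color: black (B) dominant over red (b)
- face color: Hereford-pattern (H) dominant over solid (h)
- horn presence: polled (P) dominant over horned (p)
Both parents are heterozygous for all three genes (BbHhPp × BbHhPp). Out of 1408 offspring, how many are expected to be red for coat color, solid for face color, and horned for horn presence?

Trihybrid cross: BbHhPp × BbHhPp
Each trait segregates independently with a 3:1 phenotypic ratio, so each gene contributes 3/4 (dominant) or 1/4 (recessive).
Target: red (coat color), solid (face color), horned (horn presence)
Probability = product of independent per-trait probabilities
= 1/4 × 1/4 × 1/4 = 1/64
Expected count = 1/64 × 1408 = 22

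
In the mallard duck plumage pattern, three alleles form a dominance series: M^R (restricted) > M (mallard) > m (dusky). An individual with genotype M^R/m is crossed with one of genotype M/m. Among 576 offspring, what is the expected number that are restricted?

Cross: M^R/m × M/m
Allele dominance: M^R > M > m
Offspring genotypes: 1 M^R/M, 1 M^R/m, 1 M/m, 1 m/m
Phenotype counts: 2 restricted, 1 mallard, 1 dusky
restricted: 2 out of 4 → fraction 1/2
Expected count = 1/2 × 576 = 288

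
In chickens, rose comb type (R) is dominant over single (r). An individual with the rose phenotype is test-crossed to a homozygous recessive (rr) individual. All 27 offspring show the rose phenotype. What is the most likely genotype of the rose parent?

Test cross: ? × rr
All offspring are rose.
If the unknown parent were heterozygous (Rr), about half of 27 offspring would be single; none are. The unknown parent is most likely homozygous dominant (RR).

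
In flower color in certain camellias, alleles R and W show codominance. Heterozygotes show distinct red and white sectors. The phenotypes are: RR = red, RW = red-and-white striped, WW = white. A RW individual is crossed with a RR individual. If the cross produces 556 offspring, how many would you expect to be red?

Punnett square for RW × RR:
Offspring genotypes: 2 RR, 2 RW
Phenotype counts: 2 red, 2 red-and-white striped
red: 2 out of 4 → fraction 1/2
Expected count = 1/2 × 556 = 278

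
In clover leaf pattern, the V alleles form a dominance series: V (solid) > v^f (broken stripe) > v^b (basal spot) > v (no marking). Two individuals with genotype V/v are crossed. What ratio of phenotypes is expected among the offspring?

Cross: V/v × V/v
Allele dominance: V > v^f > v^b > v
Offspring genotypes: 1 V/V, 2 V/v, 1 v/v
Phenotype counts: 3 solid, 1 unmarked
Ratio: 3 solid : 1 unmarked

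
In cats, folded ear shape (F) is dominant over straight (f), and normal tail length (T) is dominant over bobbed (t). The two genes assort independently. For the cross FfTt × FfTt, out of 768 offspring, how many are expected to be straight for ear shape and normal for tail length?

Dihybrid cross FfTt × FfTt — consider each gene separately:
ear shape: Ff × Ff → 1 FF, 2 Ff, 1 ff → 3 F_ : 1 ff (out of 4)
tail length: Tt × Tt → 1 TT, 2 Tt, 1 tt → 3 T_ : 1 tt (out of 4)
Looking for: straight (ff) and normal (T_)
P(straight) = 1/4, P(normal) = 3/4
P(both) = 1/4 × 3/4 = 3/16
Expected count = 3/16 × 768 = 144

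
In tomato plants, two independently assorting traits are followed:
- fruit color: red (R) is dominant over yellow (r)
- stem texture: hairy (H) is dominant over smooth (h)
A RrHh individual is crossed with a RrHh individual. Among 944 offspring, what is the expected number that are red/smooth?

Dihybrid cross RrHh × RrHh — consider each gene separately:
fruit color: Rr × Rr → 1 RR, 2 Rr, 1 rr → 3 R_ : 1 rr (out of 4)
stem texture: Hh × Hh → 1 HH, 2 Hh, 1 hh → 3 H_ : 1 hh (out of 4)
Combine (counts out of 4 × 4 = 16): red/hairy (R_H_) = 3×3 = 9; red/smooth (R_hh) = 3×1 = 3; yellow/hairy (rrH_) = 1×3 = 3; yellow/smooth (rrhh) = 1×1 = 1
Phenotype counts (out of 16): 9 red/hairy, 3 red/smooth, 3 yellow/hairy, 1 yellow/smooth
red/smooth: 3 out of 16 → fraction 3/16
Expected count = 3/16 × 944 = 177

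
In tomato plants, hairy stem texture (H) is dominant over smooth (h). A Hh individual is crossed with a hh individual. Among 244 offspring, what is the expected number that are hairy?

Punnett square for Hh × hh:
Offspring genotypes: 2 Hh, 2 hh
hairy: 2, smooth: 2
hairy: 2 out of 4 → fraction 1/2
Expected count = 1/2 × 244 = 122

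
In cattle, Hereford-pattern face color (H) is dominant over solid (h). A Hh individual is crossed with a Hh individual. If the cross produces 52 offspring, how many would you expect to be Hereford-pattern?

Punnett square for Hh × Hh:
Offspring genotypes: 1 HH, 2 Hh, 1 hh
Hereford-pattern: 3, solid: 1
Hereford-pattern: 3 out of 4 → fraction 3/4
Expected count = 3/4 × 52 = 39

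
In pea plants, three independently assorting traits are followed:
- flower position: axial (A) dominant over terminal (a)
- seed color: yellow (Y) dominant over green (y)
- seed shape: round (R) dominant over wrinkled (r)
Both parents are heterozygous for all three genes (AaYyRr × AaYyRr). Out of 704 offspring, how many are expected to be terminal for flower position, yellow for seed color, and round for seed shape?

Trihybrid cross: AaYyRr × AaYyRr
Each trait segregates independently with a 3:1 phenotypic ratio, so each gene contributes 3/4 (dominant) or 1/4 (recessive).
Target: terminal (flower position), yellow (seed color), round (seed shape)
Probability = product of independent per-trait probabilities
= 1/4 × 3/4 × 3/4 = 9/64
Expected count = 9/64 × 704 = 99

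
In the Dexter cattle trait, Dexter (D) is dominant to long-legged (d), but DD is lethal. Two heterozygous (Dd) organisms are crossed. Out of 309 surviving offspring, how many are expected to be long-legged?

Cross: Dd × Dd
Punnett square offspring (before lethality): 1 DD, 2 Dd, 1 dd
The DD genotype is lethal (embryos die); surviving offspring: 2 Dd, 1 dd
long-legged: 1 out of 3 → fraction 1/3
Expected count = 1/3 × 309 = 103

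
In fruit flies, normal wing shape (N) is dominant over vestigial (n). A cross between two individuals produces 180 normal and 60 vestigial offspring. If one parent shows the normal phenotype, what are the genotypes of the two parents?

Observed offspring: 180 normal, 60 vestigial
The observed ratio simplifies to 3:1. Vestigial (nn) offspring appear, so each parent must contribute one n allele. The parent stated to show normal carries N, so it is Nn. The other parent is then either Nn or nn: Nn × nn would give a 1:1 split, whereas Nn × Nn gives 3:1 — matching the data. So both parents are heterozygous (Nn × Nn).
Parent genotypes: Nn × Nn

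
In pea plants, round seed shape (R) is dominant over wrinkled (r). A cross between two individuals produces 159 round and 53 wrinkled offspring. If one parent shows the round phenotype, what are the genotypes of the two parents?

Observed offspring: 159 round, 53 wrinkled
The observed ratio simplifies to 3:1. Wrinkled (rr) offspring appear, so each parent must contribute one r allele. The parent stated to show round carries R, so it is Rr. The other parent is then either Rr or rr: Rr × rr would give a 1:1 split, whereas Rr × Rr gives 3:1 — matching the data. So both parents are heterozygous (Rr × Rr).
Parent genotypes: Rr × Rr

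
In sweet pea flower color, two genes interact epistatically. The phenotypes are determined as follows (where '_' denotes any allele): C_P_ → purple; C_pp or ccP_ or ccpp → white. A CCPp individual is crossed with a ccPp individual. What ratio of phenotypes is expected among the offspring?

Cross: CCPp × ccPp — consider each gene separately:
C gene: CC × cc → 4 Cc → 4 C_ (out of 4)
P gene: Pp × Pp → 1 PP, 2 Pp, 1 pp → 3 P_ : 1 pp (out of 4)
Genotype classes (out of 4 × 4 = 16): C_P_ = 4×3 = 12; C_pp = 4×1 = 4
Apply the phenotype rules: C_P_ (12) → purple; C_pp (4) → white
Phenotype counts (out of 16): 12 purple, 4 white
Ratio: 3 purple : 1 white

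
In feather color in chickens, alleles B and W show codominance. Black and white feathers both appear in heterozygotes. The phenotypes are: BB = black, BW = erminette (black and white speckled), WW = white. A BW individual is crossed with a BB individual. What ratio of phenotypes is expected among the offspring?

Punnett square for BW × BB:
Offspring genotypes: 2 BB, 2 BW
Phenotype counts: 2 black, 2 erminette (black and white speckled)
Ratio: 1 black : 1 erminette (black and white speckled)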